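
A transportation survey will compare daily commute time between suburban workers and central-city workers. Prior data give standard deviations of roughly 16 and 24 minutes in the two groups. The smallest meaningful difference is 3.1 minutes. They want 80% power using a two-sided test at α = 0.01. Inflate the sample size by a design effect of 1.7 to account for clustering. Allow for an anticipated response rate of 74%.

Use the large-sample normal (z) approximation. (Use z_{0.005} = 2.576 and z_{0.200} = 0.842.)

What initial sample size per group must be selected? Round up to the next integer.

n = 2324 per group

n = (z_{α/2} + z_β)² · (σ₁² + σ₂²) / δ²
  = (2.576 + 0.842)² · (16² + 24² = 832) / 3.1²
  = 11.6827 · 832 / 9.61
  = 1011.45
Design effect: 1.7 × 1011.45 = 1719.46.
Adjust for 74% response: 1719.46 / 0.74 = 2323.60.
Round up → n = 2324 per group.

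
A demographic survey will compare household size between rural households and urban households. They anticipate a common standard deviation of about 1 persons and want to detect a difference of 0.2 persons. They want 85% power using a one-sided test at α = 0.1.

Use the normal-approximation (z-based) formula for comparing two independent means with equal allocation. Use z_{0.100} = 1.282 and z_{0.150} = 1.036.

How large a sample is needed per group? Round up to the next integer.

n = (z_α + z_β)² · (σ₁² + σ₂²) / δ²
  = (1.282 + 1.036)² · (2·1² = 2) / 0.2²
  = 5.3731 · 2 / 0.04
  = 268.66
Round up → n = 269 per group.

n = 269 per group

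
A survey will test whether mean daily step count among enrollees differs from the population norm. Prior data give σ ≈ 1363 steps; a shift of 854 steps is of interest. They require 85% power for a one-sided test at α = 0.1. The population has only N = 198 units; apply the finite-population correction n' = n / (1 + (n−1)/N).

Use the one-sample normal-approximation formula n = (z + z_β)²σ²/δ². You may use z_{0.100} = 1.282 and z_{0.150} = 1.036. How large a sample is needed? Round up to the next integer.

n = (z_α + z_β)² · σ² / δ²
  = (1.282 + 1.036)² · 1363² / 854²
  = 5.3731 · 1857769 / 729316
  = 13.69
Finite-population correction (N = 198): 13.69 / (1 + (13.69 − 1)/198) = 12.86.
Round up → n = 13.

n = 13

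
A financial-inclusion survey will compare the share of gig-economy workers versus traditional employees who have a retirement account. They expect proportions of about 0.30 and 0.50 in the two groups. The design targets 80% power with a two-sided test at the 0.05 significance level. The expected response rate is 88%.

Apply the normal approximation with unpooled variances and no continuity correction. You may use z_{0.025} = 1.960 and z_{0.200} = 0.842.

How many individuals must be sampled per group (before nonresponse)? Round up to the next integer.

n = (z_{α/2} + z_β)² · [p₁(1−p₁) + p₂(1−p₂)] / (p₁ − p₂)²
  = (1.960 + 0.842)² · (0.30·0.70 + 0.50·0.50) / (-0.20)²
  = (2.802)² · (0.2100 + 0.2500) / 0.0400
  = 7.8512 · 0.4600 / 0.0400
  = 90.29
Adjust for 88% response: 90.29 / 0.88 = 102.60.
Round up → n = 103 per group.

n = 103 per group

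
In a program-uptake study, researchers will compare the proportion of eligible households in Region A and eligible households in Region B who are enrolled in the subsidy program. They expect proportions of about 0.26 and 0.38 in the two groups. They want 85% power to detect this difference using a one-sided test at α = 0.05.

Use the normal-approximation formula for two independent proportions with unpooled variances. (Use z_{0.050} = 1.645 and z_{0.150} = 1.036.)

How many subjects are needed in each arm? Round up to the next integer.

n = (z_α + z_β)² · [p₁(1−p₁) + p₂(1−p₂)] / (p₁ − p₂)²
  = (1.645 + 1.036)² · (0.26·0.74 + 0.38·0.62) / (-0.12)²
  = (2.681)² · (0.1924 + 0.2356) / 0.0144
  = 7.1878 · 0.4280 / 0.0144
  = 213.64
Round up → n = 214 per group.

n = 214 per group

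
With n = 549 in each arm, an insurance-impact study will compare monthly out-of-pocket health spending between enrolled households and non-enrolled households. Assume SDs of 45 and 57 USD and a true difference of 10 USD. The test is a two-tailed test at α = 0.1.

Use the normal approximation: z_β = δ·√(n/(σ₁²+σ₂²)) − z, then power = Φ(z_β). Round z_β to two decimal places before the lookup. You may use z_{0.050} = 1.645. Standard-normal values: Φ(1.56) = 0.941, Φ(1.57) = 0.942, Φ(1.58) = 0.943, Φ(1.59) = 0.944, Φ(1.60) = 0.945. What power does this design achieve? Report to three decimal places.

Power ≈ 0.943

z_β = δ·√(n/(σ₁²+σ₂²)) − z_{α/2}
    = 10 · √(549/5274) − 1.645
    = 10 · 0.32264 − 1.645
    = 3.2264 − 1.645 = 1.5814 → 1.58
Power = Φ(1.58) = 0.943.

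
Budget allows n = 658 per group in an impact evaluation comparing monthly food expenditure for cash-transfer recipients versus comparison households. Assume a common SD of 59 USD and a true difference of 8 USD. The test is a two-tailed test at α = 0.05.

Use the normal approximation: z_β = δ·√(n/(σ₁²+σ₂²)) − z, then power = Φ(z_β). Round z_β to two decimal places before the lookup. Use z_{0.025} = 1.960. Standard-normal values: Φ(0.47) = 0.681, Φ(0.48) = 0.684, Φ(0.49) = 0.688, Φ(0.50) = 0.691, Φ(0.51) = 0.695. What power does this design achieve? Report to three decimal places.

z_β = δ·√(n/(σ₁²+σ₂²)) − z_{α/2}
    = 8 · √(658/6962) − 1.960
    = 8 · 0.30743 − 1.960
    = 2.4594 − 1.960 = 0.4994 → 0.50
Power = Φ(0.50) = 0.691.

Power ≈ 0.691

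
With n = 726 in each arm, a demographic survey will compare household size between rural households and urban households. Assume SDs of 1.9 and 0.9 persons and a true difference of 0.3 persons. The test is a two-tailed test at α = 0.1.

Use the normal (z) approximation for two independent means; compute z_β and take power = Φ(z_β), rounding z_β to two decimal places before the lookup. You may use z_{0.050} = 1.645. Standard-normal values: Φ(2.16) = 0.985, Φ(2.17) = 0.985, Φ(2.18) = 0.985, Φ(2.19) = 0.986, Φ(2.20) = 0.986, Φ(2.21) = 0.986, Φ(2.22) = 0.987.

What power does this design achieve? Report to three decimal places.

z_β = δ·√(n/(σ₁²+σ₂²)) − z_{α/2}
    = 0.3 · √(726/4.42) − 1.645
    = 0.3 · 12.81614 − 1.645
    = 3.8448 − 1.645 = 2.1998 → 2.20
Power = Φ(2.20) = 0.986.

Power ≈ 0.986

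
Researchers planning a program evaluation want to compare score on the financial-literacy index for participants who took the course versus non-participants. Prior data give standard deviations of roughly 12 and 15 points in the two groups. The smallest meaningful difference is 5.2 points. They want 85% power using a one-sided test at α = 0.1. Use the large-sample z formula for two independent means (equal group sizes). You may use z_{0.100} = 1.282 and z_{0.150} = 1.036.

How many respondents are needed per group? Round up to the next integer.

n = (z_α + z_β)² · (σ₁² + σ₂²) / δ²
  = (1.282 + 1.036)² · (12² + 15² = 369) / 5.2²
  = 5.3731 · 369 / 27.04
  = 73.32
Round up → n = 74 per group.

n = 74 per group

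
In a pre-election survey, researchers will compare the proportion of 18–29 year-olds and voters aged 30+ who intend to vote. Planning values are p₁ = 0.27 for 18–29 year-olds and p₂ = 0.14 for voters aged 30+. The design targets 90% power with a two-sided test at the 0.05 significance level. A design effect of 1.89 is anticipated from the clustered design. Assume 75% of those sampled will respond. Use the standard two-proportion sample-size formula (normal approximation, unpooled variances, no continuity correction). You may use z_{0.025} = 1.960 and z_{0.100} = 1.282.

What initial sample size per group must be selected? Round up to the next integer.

n = 498 per group

n = (z_{α/2} + z_β)² · [p₁(1−p₁) + p₂(1−p₂)] / (p₁ − p₂)²
  = (1.960 + 1.282)² · (0.27·0.73 + 0.14·0.86) / (0.13)²
  = (3.242)² · (0.1971 + 0.1204) / 0.0169
  = 10.5106 · 0.3175 / 0.0169
  = 197.46
Design effect: 1.89 × 197.46 = 373.20.
Adjust for 75% response: 373.20 / 0.75 = 497.60.
Round up → n = 498 per group.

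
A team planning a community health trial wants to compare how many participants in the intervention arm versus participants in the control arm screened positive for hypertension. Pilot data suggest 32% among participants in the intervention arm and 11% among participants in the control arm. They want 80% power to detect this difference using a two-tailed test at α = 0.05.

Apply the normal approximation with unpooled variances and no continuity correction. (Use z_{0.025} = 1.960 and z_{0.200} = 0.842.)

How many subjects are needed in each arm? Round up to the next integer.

n = (z_{α/2} + z_β)² · [p₁(1−p₁) + p₂(1−p₂)] / (p₁ − p₂)²
  = (1.960 + 0.842)² · (0.32·0.68 + 0.11·0.89) / (0.21)²
  = (2.802)² · (0.2176 + 0.0979) / 0.0441
  = 7.8512 · 0.3155 / 0.0441
  = 56.17
Round up → n = 57 per group.

n = 57 per group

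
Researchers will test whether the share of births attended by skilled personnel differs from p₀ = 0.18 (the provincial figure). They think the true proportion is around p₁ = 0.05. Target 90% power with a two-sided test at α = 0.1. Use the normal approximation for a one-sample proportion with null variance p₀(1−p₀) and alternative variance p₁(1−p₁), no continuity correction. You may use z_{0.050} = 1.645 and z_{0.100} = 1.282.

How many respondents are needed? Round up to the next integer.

n = [z_{α/2}·√(p₀q₀) + z_β·√(p₁q₁)]² / (p₁ − p₀)²
  = [1.645·√(0.18·0.82) + 1.282·√(0.05·0.95)]² / (-0.13)²
  = [1.645·0.3842 + 1.282·0.2179]² / 0.0169
  = [0.9114]² / 0.0169
  = 49.15
Round up → n = 50.

n = 50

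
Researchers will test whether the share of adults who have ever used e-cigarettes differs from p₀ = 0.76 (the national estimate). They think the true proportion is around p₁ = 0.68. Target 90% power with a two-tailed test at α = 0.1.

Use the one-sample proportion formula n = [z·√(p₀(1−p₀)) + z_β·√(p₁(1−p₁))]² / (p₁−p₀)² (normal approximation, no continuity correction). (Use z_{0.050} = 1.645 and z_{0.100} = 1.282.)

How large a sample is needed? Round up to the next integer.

n = [z_{α/2}·√(p₀q₀) + z_β·√(p₁q₁)]² / (p₁ − p₀)²
  = [1.645·√(0.76·0.24) + 1.282·√(0.68·0.32)]² / (-0.08)²
  = [1.645·0.4271 + 1.282·0.4665]² / 0.0064
  = [1.3006]² / 0.0064
  = 264.30
Round up → n = 265.

n = 265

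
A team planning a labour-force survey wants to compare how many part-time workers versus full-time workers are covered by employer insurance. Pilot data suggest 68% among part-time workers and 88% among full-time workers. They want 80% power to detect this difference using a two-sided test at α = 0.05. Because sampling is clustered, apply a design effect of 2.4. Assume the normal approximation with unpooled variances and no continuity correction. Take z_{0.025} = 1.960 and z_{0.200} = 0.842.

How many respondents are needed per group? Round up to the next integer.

n = (z_{α/2} + z_β)² · [p₁(1−p₁) + p₂(1−p₂)] / (p₁ − p₂)²
  = (1.960 + 0.842)² · (0.68·0.32 + 0.88·0.12) / (-0.20)²
  = (2.802)² · (0.2176 + 0.1056) / 0.0400
  = 7.8512 · 0.3232 / 0.0400
  = 63.44
Design effect: 2.4 × 63.44 = 152.25.
Round up → n = 153 per group.

n = 153 per group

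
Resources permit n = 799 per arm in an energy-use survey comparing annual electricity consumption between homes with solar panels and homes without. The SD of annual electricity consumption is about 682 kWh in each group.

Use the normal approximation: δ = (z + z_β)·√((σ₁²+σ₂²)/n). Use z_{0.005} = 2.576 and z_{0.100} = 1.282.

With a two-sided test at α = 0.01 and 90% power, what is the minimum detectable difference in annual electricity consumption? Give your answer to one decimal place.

Minimum detectable difference ≈ 131.6 kWh

δ = (z_{α/2} + z_β) · √((σ₁²+σ₂²)/n)
  = (2.576 + 1.282) · √(930248/799)
  = 3.858 · √1164.3
  = 3.858 · 34.1213
  = 131.6401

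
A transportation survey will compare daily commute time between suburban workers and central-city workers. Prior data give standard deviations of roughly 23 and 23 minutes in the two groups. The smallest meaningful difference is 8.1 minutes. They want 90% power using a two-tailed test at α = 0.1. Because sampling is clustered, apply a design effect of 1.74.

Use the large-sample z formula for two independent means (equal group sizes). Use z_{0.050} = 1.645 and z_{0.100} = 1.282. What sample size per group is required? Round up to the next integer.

n = 241 per group

n = (z_{α/2} + z_β)² · (σ₁² + σ₂²) / δ²
  = (1.645 + 1.282)² · (23² + 23² = 1058) / 8.1²
  = 8.5673 · 1058 / 65.61
  = 138.15
Design effect: 1.74 × 138.15 = 240.39.
Round up → n = 241 per group.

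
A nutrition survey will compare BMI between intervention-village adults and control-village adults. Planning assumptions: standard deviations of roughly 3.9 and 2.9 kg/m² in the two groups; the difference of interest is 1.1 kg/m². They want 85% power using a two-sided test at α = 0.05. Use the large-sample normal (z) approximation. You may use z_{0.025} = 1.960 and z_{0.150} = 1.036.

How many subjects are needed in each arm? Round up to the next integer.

n = 176 per group

n = (z_{α/2} + z_β)² · (σ₁² + σ₂²) / δ²
  = (1.960 + 1.036)² · (3.9² + 2.9² = 23.62) / 1.1²
  = 8.9760 · 23.62 / 1.21
  = 175.22
Round up → n = 176 per group.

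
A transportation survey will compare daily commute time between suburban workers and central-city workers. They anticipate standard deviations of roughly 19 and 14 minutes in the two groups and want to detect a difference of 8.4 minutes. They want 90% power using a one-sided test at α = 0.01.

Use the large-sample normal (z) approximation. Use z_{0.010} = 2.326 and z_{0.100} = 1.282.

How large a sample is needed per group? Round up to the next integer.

n = 103 per group

n = (z_α + z_β)² · (σ₁² + σ₂²) / δ²
  = (2.326 + 1.282)² · (19² + 14² = 557) / 8.4²
  = 13.0177 · 557 / 70.56
  = 102.76
Round up → n = 103 per group.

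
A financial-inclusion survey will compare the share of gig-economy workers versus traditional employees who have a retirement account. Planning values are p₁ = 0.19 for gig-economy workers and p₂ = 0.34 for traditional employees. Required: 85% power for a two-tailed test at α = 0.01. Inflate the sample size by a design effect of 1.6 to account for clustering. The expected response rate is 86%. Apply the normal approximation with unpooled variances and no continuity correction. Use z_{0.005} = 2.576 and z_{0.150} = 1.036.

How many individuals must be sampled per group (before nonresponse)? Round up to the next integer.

n = 409 per group

n = (z_{α/2} + z_β)² · [p₁(1−p₁) + p₂(1−p₂)] / (p₁ − p₂)²
  = (2.576 + 1.036)² · (0.19·0.81 + 0.34·0.66) / (-0.15)²
  = (3.612)² · (0.1539 + 0.2244) / 0.0225
  = 13.0465 · 0.3783 / 0.0225
  = 219.36
Design effect: 1.6 × 219.36 = 350.97.
Adjust for 86% response: 350.97 / 0.86 = 408.10.
Round up → n = 409 per group.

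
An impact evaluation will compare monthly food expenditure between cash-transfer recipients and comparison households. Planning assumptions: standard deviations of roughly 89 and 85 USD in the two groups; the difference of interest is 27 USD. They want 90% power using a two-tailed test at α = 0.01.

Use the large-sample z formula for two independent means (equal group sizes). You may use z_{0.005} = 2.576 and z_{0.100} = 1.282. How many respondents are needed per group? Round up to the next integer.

n = (z_{α/2} + z_β)² · (σ₁² + σ₂²) / δ²
  = (2.576 + 1.282)² · (89² + 85² = 15146) / 27²
  = 14.8842 · 15146 / 729
  = 309.24
Round up → n = 310 per group.

n = 310 per group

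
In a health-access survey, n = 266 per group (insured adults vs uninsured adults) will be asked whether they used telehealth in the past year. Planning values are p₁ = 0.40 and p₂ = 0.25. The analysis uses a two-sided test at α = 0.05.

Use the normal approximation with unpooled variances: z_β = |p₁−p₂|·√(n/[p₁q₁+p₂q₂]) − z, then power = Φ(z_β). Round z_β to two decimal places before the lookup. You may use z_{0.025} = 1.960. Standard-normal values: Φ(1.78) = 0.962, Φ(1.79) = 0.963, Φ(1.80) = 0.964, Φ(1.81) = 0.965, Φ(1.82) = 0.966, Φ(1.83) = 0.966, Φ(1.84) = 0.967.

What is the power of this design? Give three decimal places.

z_β = |p₁−p₂|·√(n/[p₁q₁+p₂q₂]) − z_{α/2}
    = 0.15 · √(266/0.4275) − 1.960
    = 0.15 · 24.9444 − 1.960
    = 3.7417 − 1.960 = 1.7817 → 1.78
Power = Φ(1.78) = 0.962.

Power ≈ 0.962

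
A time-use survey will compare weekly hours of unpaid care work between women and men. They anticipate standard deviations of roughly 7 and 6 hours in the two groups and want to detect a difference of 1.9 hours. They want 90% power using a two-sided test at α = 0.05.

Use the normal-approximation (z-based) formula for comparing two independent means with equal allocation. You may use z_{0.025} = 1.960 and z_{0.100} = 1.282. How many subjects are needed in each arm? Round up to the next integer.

n = 248 per group

n = (z_{α/2} + z_β)² · (σ₁² + σ₂²) / δ²
  = (1.960 + 1.282)² · (7² + 6² = 85) / 1.9²
  = 10.5106 · 85 / 3.61
  = 247.48
Round up → n = 248 per group.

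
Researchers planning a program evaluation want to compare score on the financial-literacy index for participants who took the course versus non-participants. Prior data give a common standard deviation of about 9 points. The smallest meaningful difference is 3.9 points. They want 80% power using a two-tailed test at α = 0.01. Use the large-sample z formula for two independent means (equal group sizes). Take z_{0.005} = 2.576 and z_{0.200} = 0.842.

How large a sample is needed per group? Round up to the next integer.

n = 125 per group

n = (z_{α/2} + z_β)² · (σ₁² + σ₂²) / δ²
  = (2.576 + 0.842)² · (2·9² = 162) / 3.9²
  = 11.6827 · 162 / 15.21
  = 124.43
Round up → n = 125 per group.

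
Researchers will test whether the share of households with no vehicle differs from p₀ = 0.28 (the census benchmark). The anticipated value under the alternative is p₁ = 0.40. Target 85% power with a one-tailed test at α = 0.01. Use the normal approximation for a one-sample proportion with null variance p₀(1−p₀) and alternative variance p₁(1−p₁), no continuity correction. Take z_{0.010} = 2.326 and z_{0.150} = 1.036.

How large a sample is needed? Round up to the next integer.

n = 168

n = [z_α·√(p₀q₀) + z_β·√(p₁q₁)]² / (p₁ − p₀)²
  = [2.326·√(0.28·0.72) + 1.036·√(0.40·0.60)]² / (0.12)²
  = [2.326·0.4490 + 1.036·0.4899]² / 0.0144
  = [1.5519]² / 0.0144
  = 167.25
Round up → n = 168.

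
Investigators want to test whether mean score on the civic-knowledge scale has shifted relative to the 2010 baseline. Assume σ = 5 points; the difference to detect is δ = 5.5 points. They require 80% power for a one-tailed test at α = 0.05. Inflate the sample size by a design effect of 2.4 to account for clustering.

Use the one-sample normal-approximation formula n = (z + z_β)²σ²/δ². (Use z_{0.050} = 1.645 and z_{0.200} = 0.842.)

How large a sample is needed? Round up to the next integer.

n = 13

n = (z_α + z_β)² · σ² / δ²
  = (1.645 + 0.842)² · 5² / 5.5²
  = 6.1852 · 25 / 30.25
  = 5.11
Design effect: 2.4 × 5.11 = 12.27.
Round up → n = 13.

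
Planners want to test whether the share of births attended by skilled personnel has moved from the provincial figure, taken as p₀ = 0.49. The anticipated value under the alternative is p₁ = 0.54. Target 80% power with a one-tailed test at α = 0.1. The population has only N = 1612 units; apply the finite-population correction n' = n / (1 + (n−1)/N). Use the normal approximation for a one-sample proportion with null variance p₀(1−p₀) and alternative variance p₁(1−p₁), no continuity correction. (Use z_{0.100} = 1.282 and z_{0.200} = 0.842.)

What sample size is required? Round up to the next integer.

n = 352

n = [z_α·√(p₀q₀) + z_β·√(p₁q₁)]² / (p₁ − p₀)²
  = [1.282·√(0.49·0.51) + 0.842·√(0.54·0.46)]² / (0.05)²
  = [1.282·0.4999 + 0.842·0.4984]² / 0.0025
  = [1.0605]² / 0.0025
  = 449.88
Finite-population correction (N = 1612): 449.88 / (1 + (449.88 − 1)/1612) = 351.89.
Round up → n = 352.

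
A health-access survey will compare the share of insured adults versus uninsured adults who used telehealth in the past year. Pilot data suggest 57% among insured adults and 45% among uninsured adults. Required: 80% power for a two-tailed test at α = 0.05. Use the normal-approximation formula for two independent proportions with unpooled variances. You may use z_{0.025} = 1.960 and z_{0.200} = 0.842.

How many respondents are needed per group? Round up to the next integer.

n = (z_{α/2} + z_β)² · [p₁(1−p₁) + p₂(1−p₂)] / (p₁ − p₂)²
  = (1.960 + 0.842)² · (0.57·0.43 + 0.45·0.55) / (0.12)²
  = (2.802)² · (0.2451 + 0.2475) / 0.0144
  = 7.8512 · 0.4926 / 0.0144
  = 268.58
Round up → n = 269 per group.

n = 269 per group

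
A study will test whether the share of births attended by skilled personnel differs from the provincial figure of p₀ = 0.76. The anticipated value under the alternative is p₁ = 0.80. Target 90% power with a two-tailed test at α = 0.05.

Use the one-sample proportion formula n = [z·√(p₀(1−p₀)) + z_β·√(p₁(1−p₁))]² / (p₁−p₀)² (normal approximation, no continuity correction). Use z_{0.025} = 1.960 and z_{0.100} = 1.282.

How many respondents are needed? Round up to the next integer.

n = [z_{α/2}·√(p₀q₀) + z_β·√(p₁q₁)]² / (p₁ − p₀)²
  = [1.960·√(0.76·0.24) + 1.282·√(0.80·0.20)]² / (0.04)²
  = [1.960·0.4271 + 1.282·0.4000]² / 0.0016
  = [1.3499]² / 0.0016
  = 1138.86
Round up → n = 1139.

n = 1139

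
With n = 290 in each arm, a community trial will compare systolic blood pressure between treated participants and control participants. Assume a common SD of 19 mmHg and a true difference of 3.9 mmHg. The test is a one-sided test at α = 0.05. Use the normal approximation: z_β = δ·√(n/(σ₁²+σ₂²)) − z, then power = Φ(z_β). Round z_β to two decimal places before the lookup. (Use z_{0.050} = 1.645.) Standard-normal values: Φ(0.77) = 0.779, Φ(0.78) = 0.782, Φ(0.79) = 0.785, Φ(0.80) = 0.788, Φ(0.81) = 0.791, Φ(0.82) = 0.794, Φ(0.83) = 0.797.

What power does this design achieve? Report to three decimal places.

z_β = δ·√(n/(σ₁²+σ₂²)) − z_α
    = 3.9 · √(290/722) − 1.645
    = 3.9 · 0.63377 − 1.645
    = 2.4717 − 1.645 = 0.8267 → 0.83
Power = Φ(0.83) = 0.797.

Power ≈ 0.797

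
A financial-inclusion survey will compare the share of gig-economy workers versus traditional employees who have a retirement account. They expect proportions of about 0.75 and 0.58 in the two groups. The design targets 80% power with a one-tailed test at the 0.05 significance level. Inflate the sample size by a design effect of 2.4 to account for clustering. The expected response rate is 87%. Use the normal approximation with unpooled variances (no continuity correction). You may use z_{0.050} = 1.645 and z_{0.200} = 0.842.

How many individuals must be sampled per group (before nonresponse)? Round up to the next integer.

n = 255 per group

n = (z_α + z_β)² · [p₁(1−p₁) + p₂(1−p₂)] / (p₁ − p₂)²
  = (1.645 + 0.842)² · (0.75·0.25 + 0.58·0.42) / (0.17)²
  = (2.487)² · (0.1875 + 0.2436) / 0.0289
  = 6.1852 · 0.4311 / 0.0289
  = 92.26
Design effect: 2.4 × 92.26 = 221.43.
Adjust for 87% response: 221.43 / 0.87 = 254.52.
Round up → n = 255 per group.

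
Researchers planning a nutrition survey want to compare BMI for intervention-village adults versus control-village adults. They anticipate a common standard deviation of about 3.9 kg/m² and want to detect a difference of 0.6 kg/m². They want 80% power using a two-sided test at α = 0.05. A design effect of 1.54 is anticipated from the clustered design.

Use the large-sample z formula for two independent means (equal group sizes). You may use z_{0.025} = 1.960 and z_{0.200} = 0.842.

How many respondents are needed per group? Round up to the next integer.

n = (z_{α/2} + z_β)² · (σ₁² + σ₂²) / δ²
  = (1.960 + 0.842)² · (2·3.9² = 30.42) / 0.6²
  = 7.8512 · 30.42 / 0.36
  = 663.43
Design effect: 1.54 × 663.43 = 1021.68.
Round up → n = 1022 per group.

n = 1022 per group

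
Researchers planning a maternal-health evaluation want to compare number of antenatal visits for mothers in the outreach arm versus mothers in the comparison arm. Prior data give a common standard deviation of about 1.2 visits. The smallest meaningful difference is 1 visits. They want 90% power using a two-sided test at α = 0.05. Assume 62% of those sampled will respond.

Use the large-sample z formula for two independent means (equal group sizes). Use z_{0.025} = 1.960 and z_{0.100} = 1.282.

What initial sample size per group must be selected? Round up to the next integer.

n = (z_{α/2} + z_β)² · (σ₁² + σ₂²) / δ²
  = (1.960 + 1.282)² · (2·1.2² = 2.88) / 1²
  = 10.5106 · 2.88 / 1
  = 30.27
Adjust for 62% response: 30.27 / 0.62 = 48.82.
Round up → n = 49 per group.

n = 49 per group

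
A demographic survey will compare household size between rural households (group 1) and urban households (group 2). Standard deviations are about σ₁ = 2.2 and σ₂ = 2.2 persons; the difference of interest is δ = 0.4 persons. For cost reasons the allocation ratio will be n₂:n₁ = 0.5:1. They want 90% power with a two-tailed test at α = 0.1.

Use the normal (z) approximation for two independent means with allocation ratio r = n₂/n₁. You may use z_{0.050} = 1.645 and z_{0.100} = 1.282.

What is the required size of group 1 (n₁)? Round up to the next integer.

n₁ = 778

n₁ = (z_{α/2} + z_β)² · (σ₁² + σ₂²/r) / δ²
   = (1.645 + 1.282)² · (2.2² + 2.2²/0.5) / 0.4²
   = 8.5673 · (4.84 + 9.68) / 0.16
   = 8.5673 · 14.52 / 0.16
   = 777.49
Round up → n₁ = 778; n₂ = r·n₁ = 0.5 × 778 = 389.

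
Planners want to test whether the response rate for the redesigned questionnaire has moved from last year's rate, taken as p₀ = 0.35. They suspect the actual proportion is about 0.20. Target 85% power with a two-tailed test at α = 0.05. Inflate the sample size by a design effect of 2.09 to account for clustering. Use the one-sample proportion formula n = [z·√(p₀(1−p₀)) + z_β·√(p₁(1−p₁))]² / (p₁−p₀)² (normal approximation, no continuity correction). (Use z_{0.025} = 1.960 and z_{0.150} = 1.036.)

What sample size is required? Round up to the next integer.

n = [z_{α/2}·√(p₀q₀) + z_β·√(p₁q₁)]² / (p₁ − p₀)²
  = [1.960·√(0.35·0.65) + 1.036·√(0.20·0.80)]² / (-0.15)²
  = [1.960·0.4770 + 1.036·0.4000]² / 0.0225
  = [1.3493]² / 0.0225
  = 80.91
Design effect: 2.09 × 80.91 = 169.10.
Round up → n = 170.

n = 170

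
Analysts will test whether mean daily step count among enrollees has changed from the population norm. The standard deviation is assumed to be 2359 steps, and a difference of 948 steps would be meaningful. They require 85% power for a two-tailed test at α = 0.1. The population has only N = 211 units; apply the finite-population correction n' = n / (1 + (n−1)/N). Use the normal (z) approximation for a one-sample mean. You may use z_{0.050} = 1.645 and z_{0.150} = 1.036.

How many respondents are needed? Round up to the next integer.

n = 37

n = (z_{α/2} + z_β)² · σ² / δ²
  = (1.645 + 1.036)² · 2359² / 948²
  = 7.1878 · 5564881 / 898704
  = 44.51
Finite-population correction (N = 211): 44.51 / (1 + (44.51 − 1)/211) = 36.90.
Round up → n = 37.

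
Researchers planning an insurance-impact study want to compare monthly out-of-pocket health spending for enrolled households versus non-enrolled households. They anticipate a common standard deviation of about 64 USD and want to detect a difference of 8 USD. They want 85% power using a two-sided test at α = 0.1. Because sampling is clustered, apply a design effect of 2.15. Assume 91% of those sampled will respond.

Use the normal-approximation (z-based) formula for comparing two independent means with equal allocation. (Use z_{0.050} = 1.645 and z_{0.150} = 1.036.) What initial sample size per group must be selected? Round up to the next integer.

n = (z_{α/2} + z_β)² · (σ₁² + σ₂²) / δ²
  = (1.645 + 1.036)² · (2·64² = 8192) / 8²
  = 7.1878 · 8192 / 64
  = 920.03
Design effect: 2.15 × 920.03 = 1978.07.
Adjust for 91% response: 1978.07 / 0.91 = 2173.71.
Round up → n = 2174 per group.

n = 2174 per group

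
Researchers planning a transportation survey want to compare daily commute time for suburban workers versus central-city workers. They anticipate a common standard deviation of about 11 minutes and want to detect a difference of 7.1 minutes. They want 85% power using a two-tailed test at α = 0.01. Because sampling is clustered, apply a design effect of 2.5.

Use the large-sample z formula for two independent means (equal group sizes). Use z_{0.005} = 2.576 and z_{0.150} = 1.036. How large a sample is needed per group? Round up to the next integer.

n = (z_{α/2} + z_β)² · (σ₁² + σ₂²) / δ²
  = (2.576 + 1.036)² · (2·11² = 242) / 7.1²
  = 13.0465 · 242 / 50.41
  = 62.63
Design effect: 2.5 × 62.63 = 156.58.
Round up → n = 157 per group.

n = 157 per group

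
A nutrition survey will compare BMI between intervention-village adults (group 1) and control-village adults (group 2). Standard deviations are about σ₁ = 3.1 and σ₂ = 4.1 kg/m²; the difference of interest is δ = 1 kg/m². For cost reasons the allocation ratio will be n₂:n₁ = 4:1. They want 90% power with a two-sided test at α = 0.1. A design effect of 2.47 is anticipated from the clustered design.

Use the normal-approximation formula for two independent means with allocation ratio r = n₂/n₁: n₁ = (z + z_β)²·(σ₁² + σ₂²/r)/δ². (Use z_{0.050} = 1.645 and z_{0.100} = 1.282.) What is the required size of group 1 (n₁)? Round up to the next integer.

n₁ = 293

n₁ = (z_{α/2} + z_β)² · (σ₁² + σ₂²/r) / δ²
   = (1.645 + 1.282)² · (3.1² + 4.1²/4) / 1²
   = 8.5673 · (9.61 + 4.2025) / 1
   = 8.5673 · 13.8125 / 1
   = 118.34
Design effect: 2.47 × 118.34 = 292.29.
Round up → n₁ = 293; n₂ = r·n₁ = 4 × 293 = 1172.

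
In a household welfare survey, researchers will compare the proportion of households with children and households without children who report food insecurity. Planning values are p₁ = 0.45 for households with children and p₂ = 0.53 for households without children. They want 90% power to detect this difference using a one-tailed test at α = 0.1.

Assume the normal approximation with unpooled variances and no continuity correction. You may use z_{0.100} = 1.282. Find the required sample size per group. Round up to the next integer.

n = (z_α + z_β)² · [p₁(1−p₁) + p₂(1−p₂)] / (p₁ − p₂)²
  = (1.282 + 1.282)² · (0.45·0.55 + 0.53·0.47) / (-0.08)²
  = (2.564)² · (0.2475 + 0.2491) / 0.0064
  = 6.5741 · 0.4966 / 0.0064
  = 510.11
Round up → n = 511 per group.

n = 511 per group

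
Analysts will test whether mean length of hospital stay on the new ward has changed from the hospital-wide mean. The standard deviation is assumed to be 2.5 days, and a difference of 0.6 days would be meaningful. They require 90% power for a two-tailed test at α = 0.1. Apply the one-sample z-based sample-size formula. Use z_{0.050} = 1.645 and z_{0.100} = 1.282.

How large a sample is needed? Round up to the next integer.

n = 149

n = (z_{α/2} + z_β)² · σ² / δ²
  = (1.645 + 1.282)² · 2.5² / 0.6²
  = 8.5673 · 6.25 / 0.36
  = 148.74
Round up → n = 149.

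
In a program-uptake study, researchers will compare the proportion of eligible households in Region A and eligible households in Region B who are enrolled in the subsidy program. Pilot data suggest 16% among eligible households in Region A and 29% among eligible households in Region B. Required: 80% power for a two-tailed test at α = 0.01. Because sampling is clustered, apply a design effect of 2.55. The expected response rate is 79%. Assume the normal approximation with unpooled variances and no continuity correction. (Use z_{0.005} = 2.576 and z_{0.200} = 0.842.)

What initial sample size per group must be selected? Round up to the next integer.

n = (z_{α/2} + z_β)² · [p₁(1−p₁) + p₂(1−p₂)] / (p₁ − p₂)²
  = (2.576 + 0.842)² · (0.16·0.84 + 0.29·0.71) / (-0.13)²
  = (3.418)² · (0.1344 + 0.2059) / 0.0169
  = 11.6827 · 0.3403 / 0.0169
  = 235.24
Design effect: 2.55 × 235.24 = 599.87.
Adjust for 79% response: 599.87 / 0.79 = 759.33.
Round up → n = 760 per group.

n = 760 per group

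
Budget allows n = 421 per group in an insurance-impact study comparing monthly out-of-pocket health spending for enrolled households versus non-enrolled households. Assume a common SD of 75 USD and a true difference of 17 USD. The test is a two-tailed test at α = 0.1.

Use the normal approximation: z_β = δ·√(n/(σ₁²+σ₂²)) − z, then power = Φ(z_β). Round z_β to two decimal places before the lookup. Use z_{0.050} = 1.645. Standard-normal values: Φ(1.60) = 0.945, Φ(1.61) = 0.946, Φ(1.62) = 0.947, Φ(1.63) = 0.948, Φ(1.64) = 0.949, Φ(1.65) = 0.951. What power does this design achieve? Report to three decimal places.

Power ≈ 0.949

z_β = δ·√(n/(σ₁²+σ₂²)) − z_{α/2}
    = 17 · √(421/11250) − 1.645
    = 17 · 0.19345 − 1.645
    = 3.2886 − 1.645 = 1.6436 → 1.64
Power = Φ(1.64) = 0.949.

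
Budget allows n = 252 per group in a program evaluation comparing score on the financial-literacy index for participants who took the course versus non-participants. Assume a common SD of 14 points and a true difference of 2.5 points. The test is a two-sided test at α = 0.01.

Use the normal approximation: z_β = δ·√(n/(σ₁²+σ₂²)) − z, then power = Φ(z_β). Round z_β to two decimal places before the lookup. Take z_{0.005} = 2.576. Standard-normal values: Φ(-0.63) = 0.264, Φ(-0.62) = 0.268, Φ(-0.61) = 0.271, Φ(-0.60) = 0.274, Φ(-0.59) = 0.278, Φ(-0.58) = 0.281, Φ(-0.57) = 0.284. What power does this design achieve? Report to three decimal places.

Power ≈ 0.284

z_β = δ·√(n/(σ₁²+σ₂²)) − z_{α/2}
    = 2.5 · √(252/392) − 2.576
    = 2.5 · 0.80178 − 2.576
    = 2.0045 − 2.576 = -0.5715 → -0.57
Power = Φ(-0.57) = 0.284.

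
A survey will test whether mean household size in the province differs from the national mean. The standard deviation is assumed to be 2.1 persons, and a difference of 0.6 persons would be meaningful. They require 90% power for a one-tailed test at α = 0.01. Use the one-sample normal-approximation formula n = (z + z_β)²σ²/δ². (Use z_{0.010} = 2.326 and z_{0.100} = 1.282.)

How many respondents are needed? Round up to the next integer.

n = 160

n = (z_α + z_β)² · σ² / δ²
  = (2.326 + 1.282)² · 2.1² / 0.6²
  = 13.0177 · 4.41 / 0.36
  = 159.47
Round up → n = 160.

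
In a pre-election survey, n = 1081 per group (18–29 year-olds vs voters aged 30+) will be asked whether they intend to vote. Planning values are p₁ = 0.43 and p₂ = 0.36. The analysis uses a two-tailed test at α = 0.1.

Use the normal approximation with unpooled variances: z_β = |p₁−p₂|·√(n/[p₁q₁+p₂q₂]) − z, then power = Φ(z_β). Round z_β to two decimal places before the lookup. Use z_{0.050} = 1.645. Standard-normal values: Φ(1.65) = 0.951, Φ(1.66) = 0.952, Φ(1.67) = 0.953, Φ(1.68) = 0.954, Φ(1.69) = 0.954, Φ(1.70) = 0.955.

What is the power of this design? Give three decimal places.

z_β = |p₁−p₂|·√(n/[p₁q₁+p₂q₂]) − z_{α/2}
    = 0.07 · √(1081/0.4755) − 1.645
    = 0.07 · 47.6801 − 1.645
    = 3.3376 − 1.645 = 1.6926 → 1.69
Power = Φ(1.69) = 0.954.

Power ≈ 0.954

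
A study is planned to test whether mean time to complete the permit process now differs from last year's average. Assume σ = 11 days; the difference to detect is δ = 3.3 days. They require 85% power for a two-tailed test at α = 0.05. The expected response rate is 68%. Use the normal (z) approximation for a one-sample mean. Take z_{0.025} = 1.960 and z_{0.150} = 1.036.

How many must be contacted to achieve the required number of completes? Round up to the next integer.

n = (z_{α/2} + z_β)² · σ² / δ²
  = (1.960 + 1.036)² · 11² / 3.3²
  = 8.9760 · 121 / 10.89
  = 99.73
Adjust for 68% response: 99.73 / 0.68 = 146.67.
Round up → n = 147.

n = 147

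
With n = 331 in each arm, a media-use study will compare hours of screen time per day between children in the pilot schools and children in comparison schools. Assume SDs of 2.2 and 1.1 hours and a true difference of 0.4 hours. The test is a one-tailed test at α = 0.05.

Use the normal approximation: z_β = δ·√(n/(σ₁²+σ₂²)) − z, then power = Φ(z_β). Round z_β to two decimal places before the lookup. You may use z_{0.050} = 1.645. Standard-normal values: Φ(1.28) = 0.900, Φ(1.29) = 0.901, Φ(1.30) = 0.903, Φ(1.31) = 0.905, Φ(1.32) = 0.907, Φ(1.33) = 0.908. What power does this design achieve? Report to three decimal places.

z_β = δ·√(n/(σ₁²+σ₂²)) − z_α
    = 0.4 · √(331/6.05) − 1.645
    = 0.4 · 7.39667 − 1.645
    = 2.9587 − 1.645 = 1.3137 → 1.31
Power = Φ(1.31) = 0.905.

Power ≈ 0.905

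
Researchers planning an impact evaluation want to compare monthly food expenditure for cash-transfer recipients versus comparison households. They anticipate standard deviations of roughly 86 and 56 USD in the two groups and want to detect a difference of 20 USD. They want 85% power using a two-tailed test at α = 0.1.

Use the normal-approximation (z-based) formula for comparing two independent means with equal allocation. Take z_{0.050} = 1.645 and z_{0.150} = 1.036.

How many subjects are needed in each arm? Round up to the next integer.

n = 190 per group

n = (z_{α/2} + z_β)² · (σ₁² + σ₂²) / δ²
  = (1.645 + 1.036)² · (86² + 56² = 10532) / 20²
  = 7.1878 · 10532 / 400
  = 189.25
Round up → n = 190 per group.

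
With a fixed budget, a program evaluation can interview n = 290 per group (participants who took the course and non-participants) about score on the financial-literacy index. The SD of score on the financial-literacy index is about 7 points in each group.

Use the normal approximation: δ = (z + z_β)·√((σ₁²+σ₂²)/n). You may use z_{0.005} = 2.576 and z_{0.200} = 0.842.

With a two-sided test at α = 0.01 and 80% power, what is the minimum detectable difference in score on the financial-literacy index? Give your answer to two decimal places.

Minimum detectable difference ≈ 1.99 points

δ = (z_{α/2} + z_β) · √((σ₁²+σ₂²)/n)
  = (2.576 + 0.842) · √(98/290)
  = 3.418 · √0.33793
  = 3.418 · 0.5813
  = 1.9869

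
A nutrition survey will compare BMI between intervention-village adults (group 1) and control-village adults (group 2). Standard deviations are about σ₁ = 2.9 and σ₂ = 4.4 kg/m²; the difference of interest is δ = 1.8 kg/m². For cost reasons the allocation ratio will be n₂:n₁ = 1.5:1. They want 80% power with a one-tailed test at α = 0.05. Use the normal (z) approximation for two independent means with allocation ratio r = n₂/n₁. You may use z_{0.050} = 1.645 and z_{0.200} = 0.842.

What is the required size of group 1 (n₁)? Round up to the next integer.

n₁ = 41

n₁ = (z_α + z_β)² · (σ₁² + σ₂²/r) / δ²
   = (1.645 + 0.842)² · (2.9² + 4.4²/1.5) / 1.8²
   = 6.1852 · (8.41 + 12.9067) / 3.24
   = 6.1852 · 21.3167 / 3.24
   = 40.69
Round up → n₁ = 41; n₂ = r·n₁ = 1.5 × 41 = 62.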